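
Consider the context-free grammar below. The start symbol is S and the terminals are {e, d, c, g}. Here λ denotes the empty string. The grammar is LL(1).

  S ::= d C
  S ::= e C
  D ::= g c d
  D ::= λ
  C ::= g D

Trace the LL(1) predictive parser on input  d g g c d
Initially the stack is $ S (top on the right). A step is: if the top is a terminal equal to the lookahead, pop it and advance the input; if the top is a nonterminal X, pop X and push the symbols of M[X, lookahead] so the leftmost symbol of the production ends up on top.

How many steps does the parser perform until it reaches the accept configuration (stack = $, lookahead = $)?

     Stack    Input        Action
  1  $ S      d g g c d $  expand S ::= d C
  2  $ C d    d g g c d $  match d
  3  $ C      g g c d $    expand C ::= g D
  4  $ D g    g g c d $    match g
  5  $ D      g c d $      expand D ::= g c d
  6  $ d c g  g c d $      match g
  7  $ d c    c d $        match c
  8  $ d      d $          match d
Accept reached after 8 steps.

8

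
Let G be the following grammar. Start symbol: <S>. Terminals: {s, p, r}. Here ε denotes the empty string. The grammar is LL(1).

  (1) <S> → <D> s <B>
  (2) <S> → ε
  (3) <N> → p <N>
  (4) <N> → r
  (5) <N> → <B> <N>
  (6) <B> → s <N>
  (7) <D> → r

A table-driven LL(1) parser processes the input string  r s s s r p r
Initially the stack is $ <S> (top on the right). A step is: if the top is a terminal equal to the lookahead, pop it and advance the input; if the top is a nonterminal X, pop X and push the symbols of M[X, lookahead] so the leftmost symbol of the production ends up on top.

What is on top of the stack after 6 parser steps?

<N>

step 1: stack=$ <S>  input=r s s s r p r $  — expand <S> → <D> s <B>
step 2: stack=$ <B> s <D>  input=r s s s r p r $  — expand <D> → r
step 3: stack=$ <B> s r  input=r s s s r p r $  — match r
step 4: stack=$ <B> s  input=s s s r p r $  — match s
step 5: stack=$ <B>  input=s s r p r $  — expand <B> → s <N>
step 6: stack=$ <N> s  input=s s r p r $  — match s
Stack after step 6: $ <N> (top = <N>).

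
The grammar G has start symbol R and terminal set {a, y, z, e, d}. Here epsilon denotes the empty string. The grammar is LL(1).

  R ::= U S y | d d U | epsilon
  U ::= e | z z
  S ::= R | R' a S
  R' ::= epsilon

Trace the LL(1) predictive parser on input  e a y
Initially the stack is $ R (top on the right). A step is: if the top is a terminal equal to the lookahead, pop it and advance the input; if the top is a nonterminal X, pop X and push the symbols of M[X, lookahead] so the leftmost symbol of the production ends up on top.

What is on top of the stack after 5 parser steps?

     Stack       Input    Action
  1  $ R         e a y $  expand R ::= U S y
  2  $ y S U     e a y $  expand U ::= e
  3  $ y S e     e a y $  match e
  4  $ y S       a y $    expand S ::= R' a S
  5  $ y S a R'  a y $    expand R' ::= epsilon
Stack after step 5: $ y S a (top = a).

a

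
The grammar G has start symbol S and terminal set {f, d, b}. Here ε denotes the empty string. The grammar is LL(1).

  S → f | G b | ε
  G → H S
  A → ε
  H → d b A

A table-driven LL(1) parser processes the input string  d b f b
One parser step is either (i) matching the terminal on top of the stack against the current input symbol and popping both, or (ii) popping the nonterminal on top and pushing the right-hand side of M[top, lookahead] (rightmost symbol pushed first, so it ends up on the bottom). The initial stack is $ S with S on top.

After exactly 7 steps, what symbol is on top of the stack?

step 1: stack=$ S  input=d b f b $  — expand S → G b
step 2: stack=$ b G  input=d b f b $  — expand G → H S
step 3: stack=$ b S H  input=d b f b $  — expand H → d b A
step 4: stack=$ b S A b d  input=d b f b $  — match d
step 5: stack=$ b S A b  input=b f b $  — match b
step 6: stack=$ b S A  input=f b $  — expand A → ε
step 7: stack=$ b S  input=f b $  — expand S → f
Stack after step 7: $ b f (top = f).

f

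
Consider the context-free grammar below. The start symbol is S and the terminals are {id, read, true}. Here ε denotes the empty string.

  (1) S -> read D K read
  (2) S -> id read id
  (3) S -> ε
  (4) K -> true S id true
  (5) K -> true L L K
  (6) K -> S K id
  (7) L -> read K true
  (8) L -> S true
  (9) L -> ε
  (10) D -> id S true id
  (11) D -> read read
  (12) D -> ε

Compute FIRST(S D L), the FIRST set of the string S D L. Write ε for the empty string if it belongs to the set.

{ε, id, read, true}

FIRST(S) = {ε, id, read}
FIRST(D) = {ε, id, read}
FIRST(K) = {id, read, true}  (via S K id)
FIRST(L) = {ε, id, read, true}  (via S true)
FIRST(S D L): take FIRST of each symbol in turn, carrying on past any symbol whose FIRST contains ε; result {ε, id, read, true}.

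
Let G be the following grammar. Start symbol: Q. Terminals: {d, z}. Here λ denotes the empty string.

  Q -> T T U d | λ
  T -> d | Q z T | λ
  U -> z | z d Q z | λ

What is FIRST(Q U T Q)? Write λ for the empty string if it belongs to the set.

FIRST(U) = {λ, z}
FIRST(Q) = {λ, d, z}  (via T T U d)
FIRST(T) = {λ, d, z}  (via Q z T)
FIRST(Q U T Q): take FIRST of each symbol in turn, carrying on past any symbol whose FIRST contains λ; result {λ, d, z}.

{λ, d, z}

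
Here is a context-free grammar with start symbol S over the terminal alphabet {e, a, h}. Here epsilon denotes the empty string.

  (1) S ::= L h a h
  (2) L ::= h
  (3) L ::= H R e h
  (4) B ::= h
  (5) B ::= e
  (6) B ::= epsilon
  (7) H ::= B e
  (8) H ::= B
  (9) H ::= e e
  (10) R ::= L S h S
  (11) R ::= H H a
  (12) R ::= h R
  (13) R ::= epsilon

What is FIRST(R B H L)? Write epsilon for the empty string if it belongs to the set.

FIRST(B): from B::=h we get {h}; from B::=e we get {e}; from B::=epsilon we get {epsilon}. So FIRST(B) = {epsilon, e, h}.
FIRST(H): from H::=B e we get {e, h}; from H::=B we get {epsilon, e, h}; from H::=e e we get {e}. So FIRST(H) = {epsilon, e, h}.
FIRST(S): from S::=L h a h we get {a, e, h}. So FIRST(S) = {a, e, h}.
FIRST(L): from L::=h we get {h}; from L::=H R e h we get {a, e, h}. So FIRST(L) = {a, e, h}.
FIRST(R): from R::=L S h S we get {a, e, h}; from R::=H H a we get {a, e, h}; from R::=h R we get {h}; from R::=epsilon we get {epsilon}. So FIRST(R) = {epsilon, a, e, h}.
FIRST(R B H L): take FIRST of each symbol in turn, carrying on past any symbol whose FIRST contains epsilon; result {a, e, h}.

{a, e, h}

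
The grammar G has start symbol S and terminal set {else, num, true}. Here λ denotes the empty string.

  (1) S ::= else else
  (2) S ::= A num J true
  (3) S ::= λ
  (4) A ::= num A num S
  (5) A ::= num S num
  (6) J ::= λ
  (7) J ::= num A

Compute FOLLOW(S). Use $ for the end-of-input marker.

FIRST(A): from A::=num A num S we get {num}; from A::=num S num we get {num}. So FIRST(A) = {num}.
FIRST(J): from J::=λ we get {λ}; from J::=num A we get {num}. So FIRST(J) = {λ, num}.
FIRST(S): from S::=else else we get {else}; from S::=A num J true we get {num}; from S::=λ we get {λ}. So FIRST(S) = {λ, else, num}.
FOLLOW(S) includes $ since S is the start symbol.
FOLLOW(J): in S::=A num J true, J is followed by true with FIRST {true}. Thus FOLLOW(J) = {true}.
FOLLOW(A): in S::=A num J true, A is followed by num J true with FIRST {num}; in A::=num A num S, A is followed by num S with FIRST {num}; in J::=num A, the suffix after A is empty, so FOLLOW(A) ⊇ FOLLOW(J) = {true}. Thus FOLLOW(A) = {num, true}.
FOLLOW(S): in A::=num A num S, the suffix after S is empty, so FOLLOW(S) ⊇ FOLLOW(A) = {num, true}; in A::=num S num, S is followed by num with FIRST {num}. Thus FOLLOW(S) = {$, num, true}.

{$, num, true}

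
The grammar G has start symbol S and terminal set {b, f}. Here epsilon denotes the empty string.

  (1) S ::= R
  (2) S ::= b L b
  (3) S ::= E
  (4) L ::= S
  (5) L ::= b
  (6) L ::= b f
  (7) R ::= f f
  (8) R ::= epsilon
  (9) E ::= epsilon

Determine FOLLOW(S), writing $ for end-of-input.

{$, b}

FIRST(R): from R::=f f we get {f}; from R::=epsilon we get {epsilon}. So FIRST(R) = {epsilon, f}.
FIRST(E): from E::=epsilon we get {epsilon}. So FIRST(E) = {epsilon}.
FIRST(S): from S::=R we get {epsilon, f}; from S::=b L b we get {b}; from S::=E we get {epsilon}. So FIRST(S) = {epsilon, b, f}.
FIRST(L): from L::=S we get {epsilon, b, f}; from L::=b we get {b}; from L::=b f we get {b}. So FIRST(L) = {epsilon, b, f}.
FOLLOW(S) includes $ since S is the start symbol.
FOLLOW(L): in S::=b L b, L is followed by b with FIRST {b}. Thus FOLLOW(L) = {b}.
FOLLOW(S): in L::=S, the suffix after S is empty, so FOLLOW(S) ⊇ FOLLOW(L) = {b}. Thus FOLLOW(S) = {$, b}.
FOLLOW(R): in S::=R, the suffix after R is empty, so FOLLOW(R) ⊇ FOLLOW(S) = {$, b}. Thus FOLLOW(R) = {$, b}.
FOLLOW(E): in S::=E, the suffix after E is empty, so FOLLOW(E) ⊇ FOLLOW(S) = {$, b}. Thus FOLLOW(E) = {$, b}.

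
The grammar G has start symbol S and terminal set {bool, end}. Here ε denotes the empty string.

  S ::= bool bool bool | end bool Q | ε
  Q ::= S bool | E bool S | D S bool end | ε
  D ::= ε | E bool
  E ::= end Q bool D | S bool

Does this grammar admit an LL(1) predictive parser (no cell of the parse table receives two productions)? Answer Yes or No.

No

FIRST(S) = {ε, bool, end}
FIRST(Q) = {ε, bool, end}
FIRST(D) = {ε, bool, end}
FIRST(E) = {bool, end}
FOLLOW(S) = {$, bool}
FOLLOW(Q) = {$, bool}
FOLLOW(D) = {bool, end}
FOLLOW(E) = {bool}
Cell M[D, bool] receives both D ::= ε and D ::= E bool — the grammar is not LL(1).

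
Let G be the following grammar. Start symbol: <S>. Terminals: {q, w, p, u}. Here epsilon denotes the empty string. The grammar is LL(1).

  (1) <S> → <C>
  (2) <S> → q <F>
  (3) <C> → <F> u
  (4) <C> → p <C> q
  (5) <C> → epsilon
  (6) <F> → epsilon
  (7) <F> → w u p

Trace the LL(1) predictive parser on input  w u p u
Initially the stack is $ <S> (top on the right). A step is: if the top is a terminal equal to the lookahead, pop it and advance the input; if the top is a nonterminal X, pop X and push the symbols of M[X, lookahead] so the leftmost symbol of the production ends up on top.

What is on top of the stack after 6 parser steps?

u

step 1: stack=$ <S>  input=w u p u $  — expand <S> → <C>
step 2: stack=$ <C>  input=w u p u $  — expand <C> → <F> u
step 3: stack=$ u <F>  input=w u p u $  — expand <F> → w u p
step 4: stack=$ u p u w  input=w u p u $  — match w
step 5: stack=$ u p u  input=u p u $  — match u
step 6: stack=$ u p  input=p u $  — match p
Stack after step 6: $ u (top = u).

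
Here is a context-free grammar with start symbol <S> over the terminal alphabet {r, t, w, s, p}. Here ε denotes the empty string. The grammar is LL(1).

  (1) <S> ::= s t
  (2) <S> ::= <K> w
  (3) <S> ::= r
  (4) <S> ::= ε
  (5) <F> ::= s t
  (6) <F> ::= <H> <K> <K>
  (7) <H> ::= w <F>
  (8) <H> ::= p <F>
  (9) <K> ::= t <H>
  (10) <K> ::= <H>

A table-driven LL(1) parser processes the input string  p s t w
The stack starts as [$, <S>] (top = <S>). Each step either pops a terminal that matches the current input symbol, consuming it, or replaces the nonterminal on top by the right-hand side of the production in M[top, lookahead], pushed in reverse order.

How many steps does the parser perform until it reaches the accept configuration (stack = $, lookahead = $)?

8

step 1: stack=$ <S>  input=p s t w $  — expand <S> ::= <K> w
step 2: stack=$ w <K>  input=p s t w $  — expand <K> ::= <H>
step 3: stack=$ w <H>  input=p s t w $  — expand <H> ::= p <F>
step 4: stack=$ w <F> p  input=p s t w $  — match p
step 5: stack=$ w <F>  input=s t w $  — expand <F> ::= s t
step 6: stack=$ w t s  input=s t w $  — match s
step 7: stack=$ w t  input=t w $  — match t
step 8: stack=$ w  input=w $  — match w
Accept reached after 8 steps.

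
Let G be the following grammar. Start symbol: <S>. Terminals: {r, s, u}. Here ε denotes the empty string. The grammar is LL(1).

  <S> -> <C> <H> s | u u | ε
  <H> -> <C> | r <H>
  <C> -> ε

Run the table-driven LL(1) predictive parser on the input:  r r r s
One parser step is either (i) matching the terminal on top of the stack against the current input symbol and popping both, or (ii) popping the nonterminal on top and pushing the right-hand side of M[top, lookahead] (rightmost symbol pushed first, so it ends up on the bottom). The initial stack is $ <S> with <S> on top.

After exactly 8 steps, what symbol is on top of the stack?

<H>

     Stack        Input      Action
  1  $ <S>        r r r s $  expand <S> -> <C> <H> s
  2  $ s <H> <C>  r r r s $  expand <C> -> ε
  3  $ s <H>      r r r s $  expand <H> -> r <H>
  4  $ s <H> r    r r r s $  match r
  5  $ s <H>      r r s $    expand <H> -> r <H>
  6  $ s <H> r    r r s $    match r
  7  $ s <H>      r s $      expand <H> -> r <H>
  8  $ s <H> r    r s $      match r
Stack after step 8: $ s <H> (top = <H>).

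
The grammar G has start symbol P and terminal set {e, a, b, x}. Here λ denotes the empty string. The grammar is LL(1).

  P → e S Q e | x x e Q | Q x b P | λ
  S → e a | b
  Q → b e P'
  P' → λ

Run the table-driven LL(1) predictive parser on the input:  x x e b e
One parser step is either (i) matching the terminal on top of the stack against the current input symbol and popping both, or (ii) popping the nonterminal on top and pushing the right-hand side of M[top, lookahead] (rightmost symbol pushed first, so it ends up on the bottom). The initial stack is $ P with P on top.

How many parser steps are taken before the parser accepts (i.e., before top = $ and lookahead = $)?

8

     Stack      Input        Action
  1  $ P        x x e b e $  expand P → x x e Q
  2  $ Q e x x  x x e b e $  match x
  3  $ Q e x    x e b e $    match x
  4  $ Q e      e b e $      match e
  5  $ Q        b e $        expand Q → b e P'
  6  $ P' e b   b e $        match b
  7  $ P' e     e $          match e
  8  $ P'       $            expand P' → λ
Accept reached after 8 steps.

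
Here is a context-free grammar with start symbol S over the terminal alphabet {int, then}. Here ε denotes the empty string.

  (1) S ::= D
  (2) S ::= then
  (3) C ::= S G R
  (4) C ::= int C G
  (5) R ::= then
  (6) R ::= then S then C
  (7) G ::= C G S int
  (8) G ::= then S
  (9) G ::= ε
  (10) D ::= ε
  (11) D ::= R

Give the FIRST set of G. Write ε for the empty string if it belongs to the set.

{ε, int, then}

FIRST(R) = {then}
FIRST(D) = {ε, then}  (via R)
FIRST(S) = {ε, then}  (via D)
FIRST(C) = {int, then}  (via S G R)
FIRST(G) = {ε, int, then}  (via C G S int)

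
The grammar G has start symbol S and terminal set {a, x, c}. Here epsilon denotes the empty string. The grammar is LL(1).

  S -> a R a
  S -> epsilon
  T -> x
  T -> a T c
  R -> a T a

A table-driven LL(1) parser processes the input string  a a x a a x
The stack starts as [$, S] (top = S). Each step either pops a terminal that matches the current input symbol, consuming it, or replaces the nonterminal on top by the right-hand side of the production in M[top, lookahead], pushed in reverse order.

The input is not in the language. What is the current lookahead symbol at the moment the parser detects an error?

step 1: stack=$ S  input=a a x a a x $  — expand S -> a R a
step 2: stack=$ a R a  input=a a x a a x $  — match a
step 3: stack=$ a R  input=a x a a x $  — expand R -> a T a
step 4: stack=$ a a T a  input=a x a a x $  — match a
step 5: stack=$ a a T  input=x a a x $  — expand T -> x
step 6: stack=$ a a x  input=x a a x $  — match x
step 7: stack=$ a a  input=a a x $  — match a
step 8: stack=$ a  input=a x $  — match a
step 9: stack=$  input=x $  — error: stack empty but input remains

x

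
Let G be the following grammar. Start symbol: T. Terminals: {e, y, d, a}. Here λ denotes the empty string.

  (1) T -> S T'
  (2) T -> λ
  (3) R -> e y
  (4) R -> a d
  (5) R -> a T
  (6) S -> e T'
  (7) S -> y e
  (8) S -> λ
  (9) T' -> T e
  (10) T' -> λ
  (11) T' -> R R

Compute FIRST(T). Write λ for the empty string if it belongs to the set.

FIRST(R) = {a, e}
FIRST(S) = {λ, e, y}
FIRST(T) = {λ, a, e, y}  (via S T')
FIRST(T') = {λ, a, e, y}  (via T e, R R)

{λ, a, e, y}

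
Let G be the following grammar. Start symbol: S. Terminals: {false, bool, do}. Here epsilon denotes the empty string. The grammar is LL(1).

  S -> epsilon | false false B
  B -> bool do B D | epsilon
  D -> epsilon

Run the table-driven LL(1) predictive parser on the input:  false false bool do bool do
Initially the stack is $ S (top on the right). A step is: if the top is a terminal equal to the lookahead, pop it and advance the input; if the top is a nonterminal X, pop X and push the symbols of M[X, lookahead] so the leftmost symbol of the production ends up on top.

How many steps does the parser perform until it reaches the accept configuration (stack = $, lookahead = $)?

12

      Stack            Input                          Action
   1  $ S              false false bool do bool do $  expand S -> false false B
   2  $ B false false  false false bool do bool do $  match false
   3  $ B false        false bool do bool do $        match false
   4  $ B              bool do bool do $              expand B -> bool do B D
   5  $ D B do bool    bool do bool do $              match bool
   6  $ D B do         do bool do $                   match do
   7  $ D B            bool do $                      expand B -> bool do B D
   8  $ D D B do bool  bool do $                      match bool
   9  $ D D B do       do $                           match do
  10  $ D D B          $                              expand B -> epsilon
  11  $ D D            $                              expand D -> epsilon
  12  $ D              $                              expand D -> epsilon
Accept reached after 12 steps.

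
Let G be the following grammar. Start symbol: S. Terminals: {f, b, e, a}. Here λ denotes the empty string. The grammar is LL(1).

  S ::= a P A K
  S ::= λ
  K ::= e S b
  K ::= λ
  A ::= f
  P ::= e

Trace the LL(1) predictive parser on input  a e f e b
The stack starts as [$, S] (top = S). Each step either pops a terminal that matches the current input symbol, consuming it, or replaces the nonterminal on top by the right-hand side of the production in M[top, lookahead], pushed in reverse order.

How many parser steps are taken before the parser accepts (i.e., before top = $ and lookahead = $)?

10

step 1: stack=$ S  input=a e f e b $  — expand S ::= a P A K
step 2: stack=$ K A P a  input=a e f e b $  — match a
step 3: stack=$ K A P  input=e f e b $  — expand P ::= e
step 4: stack=$ K A e  input=e f e b $  — match e
step 5: stack=$ K A  input=f e b $  — expand A ::= f
step 6: stack=$ K f  input=f e b $  — match f
step 7: stack=$ K  input=e b $  — expand K ::= e S b
step 8: stack=$ b S e  input=e b $  — match e
step 9: stack=$ b S  input=b $  — expand S ::= λ
step 10: stack=$ b  input=b $  — match b
Accept reached after 10 steps.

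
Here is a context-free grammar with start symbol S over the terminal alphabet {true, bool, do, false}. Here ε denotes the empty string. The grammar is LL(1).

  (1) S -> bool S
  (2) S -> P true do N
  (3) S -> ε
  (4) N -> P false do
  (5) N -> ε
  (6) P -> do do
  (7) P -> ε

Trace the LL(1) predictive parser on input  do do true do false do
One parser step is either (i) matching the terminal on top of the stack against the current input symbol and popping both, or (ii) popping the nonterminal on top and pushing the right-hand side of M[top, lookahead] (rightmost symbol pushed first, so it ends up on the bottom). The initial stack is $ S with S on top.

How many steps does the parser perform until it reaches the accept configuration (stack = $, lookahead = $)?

step 1: stack=$ S  input=do do true do false do $  — expand S -> P true do N
step 2: stack=$ N do true P  input=do do true do false do $  — expand P -> do do
step 3: stack=$ N do true do do  input=do do true do false do $  — match do
step 4: stack=$ N do true do  input=do true do false do $  — match do
step 5: stack=$ N do true  input=true do false do $  — match true
step 6: stack=$ N do  input=do false do $  — match do
step 7: stack=$ N  input=false do $  — expand N -> P false do
step 8: stack=$ do false P  input=false do $  — expand P -> ε
step 9: stack=$ do false  input=false do $  — match false
step 10: stack=$ do  input=do $  — match do
Accept reached after 10 steps.

10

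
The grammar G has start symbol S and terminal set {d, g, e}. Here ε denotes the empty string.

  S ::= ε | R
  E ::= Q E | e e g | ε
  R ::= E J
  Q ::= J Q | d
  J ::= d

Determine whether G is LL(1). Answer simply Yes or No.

No

FIRST(S) = {ε, d, e}
FIRST(E) = {ε, d, e}
FIRST(R) = {d, e}
FIRST(Q) = {d}
FIRST(J) = {d}
FOLLOW(S) = {$}
FOLLOW(E) = {d}
FOLLOW(R) = {$}
FOLLOW(Q) = {d, e}
FOLLOW(J) = {$, d}
Cell M[E, d] receives both E ::= Q E and E ::= ε — the grammar is not LL(1).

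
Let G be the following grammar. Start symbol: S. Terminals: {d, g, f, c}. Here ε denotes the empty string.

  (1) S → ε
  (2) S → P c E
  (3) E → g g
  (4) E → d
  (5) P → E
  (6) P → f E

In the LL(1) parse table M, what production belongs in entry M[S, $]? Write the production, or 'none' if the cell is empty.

S → ε

FIRST(E) = {d, g}
FIRST(P) = {d, f, g}  (via E)
FIRST(S) = {ε, d, f, g}  (via P c E)
FOLLOW(S) includes $ since S is the start symbol.
FOLLOW(S): S appears on no right-hand side. Thus FOLLOW(S) = {$}.
For S → ε: FIRST(ε) = {ε}, so it goes in M[S, t] for t ∈ {}; since ε ∈ FIRST, also for every t ∈ FOLLOW(S) = {$}.
For S → P c E: FIRST(P c E) = {d, f, g}, so it goes in M[S, t] for t ∈ {d, f, g}.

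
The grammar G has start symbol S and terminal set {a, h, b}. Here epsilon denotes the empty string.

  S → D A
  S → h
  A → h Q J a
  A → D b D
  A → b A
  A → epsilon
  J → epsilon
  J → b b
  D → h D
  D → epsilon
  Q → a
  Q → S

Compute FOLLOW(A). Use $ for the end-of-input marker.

{$, a, b}

FIRST(J) = {epsilon, b}
FIRST(D) = {epsilon, h}
FIRST(A) = {epsilon, b, h}  (via D b D)
FIRST(S) = {epsilon, b, h}  (via D A)
FIRST(Q) = {epsilon, a, b, h}  (via S)
FOLLOW(S) includes $ since S is the start symbol.
FOLLOW(J): in A→h Q J a, J is followed by a with FIRST {a}. Thus FOLLOW(J) = {a}.
FOLLOW(Q): in A→h Q J a, Q is followed by J a with FIRST {a, b}. Thus FOLLOW(Q) = {a, b}.
FOLLOW(S): in Q→S, the suffix after S is empty, so FOLLOW(S) ⊇ FOLLOW(Q) = {a, b}. Thus FOLLOW(S) = {$, a, b}.
FOLLOW(A): in S→D A, the suffix after A is empty, so FOLLOW(A) ⊇ FOLLOW(S) = {$, a, b}; in A→b A, the suffix after A is empty (adds nothing new). Thus FOLLOW(A) = {$, a, b}.
FOLLOW(D): in S→D A, D is followed by A with FIRST {epsilon, b, h}; in S→D A, the suffix after D is nullable, so FOLLOW(D) ⊇ FOLLOW(S) = {$, a, b}; in A→D b D (occurrence 1), D is followed by b D with FIRST {b}; in A→D b D (occurrence 2), the suffix after D is empty, so FOLLOW(D) ⊇ FOLLOW(A) = {$, a, b}; in D→h D, the suffix after D is empty (adds nothing new). Thus FOLLOW(D) = {$, a, b, h}.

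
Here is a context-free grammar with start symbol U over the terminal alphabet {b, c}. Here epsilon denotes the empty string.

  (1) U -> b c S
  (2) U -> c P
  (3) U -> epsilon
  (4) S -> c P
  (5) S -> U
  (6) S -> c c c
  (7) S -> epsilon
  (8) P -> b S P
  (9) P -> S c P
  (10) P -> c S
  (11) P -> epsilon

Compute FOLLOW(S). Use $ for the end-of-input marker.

FIRST(U) = {epsilon, b, c}
FIRST(S) = {epsilon, b, c}  (via U)
FIRST(P) = {epsilon, b, c}  (via S c P)
FOLLOW(U) includes $ since U is the start symbol.
FOLLOW(U): in S->U, the suffix after U is empty, so FOLLOW(U) ⊇ FOLLOW(S) = {$, b, c}. Thus FOLLOW(U) = {$, b, c}.
FOLLOW(S): in U->b c S, the suffix after S is empty, so FOLLOW(S) ⊇ FOLLOW(U) = {$, b, c}; in P->b S P, S is followed by P with FIRST {epsilon, b, c}; in P->b S P, the suffix after S is nullable, so FOLLOW(S) ⊇ FOLLOW(P) = {$, b, c}; in P->S c P, S is followed by c P with FIRST {c}; in P->c S, the suffix after S is empty, so FOLLOW(S) ⊇ FOLLOW(P) = {$, b, c}. Thus FOLLOW(S) = {$, b, c}.
FOLLOW(P): in U->c P, the suffix after P is empty, so FOLLOW(P) ⊇ FOLLOW(U) = {$, b, c}; in S->c P, the suffix after P is empty, so FOLLOW(P) ⊇ FOLLOW(S) = {$, b, c}; in P->b S P, the suffix after P is empty (adds nothing new); in P->S c P, the suffix after P is empty (adds nothing new). Thus FOLLOW(P) = {$, b, c}.

{$, b, c}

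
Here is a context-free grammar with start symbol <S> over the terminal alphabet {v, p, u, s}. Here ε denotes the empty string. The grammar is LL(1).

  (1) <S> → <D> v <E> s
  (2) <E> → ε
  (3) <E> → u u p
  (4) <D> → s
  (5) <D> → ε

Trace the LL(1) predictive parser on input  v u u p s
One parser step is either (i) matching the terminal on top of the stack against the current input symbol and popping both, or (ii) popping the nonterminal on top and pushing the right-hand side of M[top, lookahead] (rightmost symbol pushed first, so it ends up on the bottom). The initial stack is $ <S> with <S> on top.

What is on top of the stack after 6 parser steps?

p

step 1: stack=$ <S>  input=v u u p s $  — expand <S> → <D> v <E> s
step 2: stack=$ s <E> v <D>  input=v u u p s $  — expand <D> → ε
step 3: stack=$ s <E> v  input=v u u p s $  — match v
step 4: stack=$ s <E>  input=u u p s $  — expand <E> → u u p
step 5: stack=$ s p u u  input=u u p s $  — match u
step 6: stack=$ s p u  input=u p s $  — match u
Stack after step 6: $ s p (top = p).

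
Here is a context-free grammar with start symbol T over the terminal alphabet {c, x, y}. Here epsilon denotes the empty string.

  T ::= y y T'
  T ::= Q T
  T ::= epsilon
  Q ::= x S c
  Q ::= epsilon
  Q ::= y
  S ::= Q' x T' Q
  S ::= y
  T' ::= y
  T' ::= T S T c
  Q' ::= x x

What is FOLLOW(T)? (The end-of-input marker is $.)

FIRST(Q) = {epsilon, x, y}
FIRST(Q') = {x}
FIRST(T) = {epsilon, x, y}  (via Q T)
FIRST(S) = {x, y}  (via Q' x T' Q)
FIRST(T') = {x, y}  (via T S T c)
FOLLOW(T) includes $ since T is the start symbol.
FOLLOW(T): in T::=Q T, the suffix after T is empty (adds nothing new); in T'::=T S T c (occurrence 1), T is followed by S T c with FIRST {x, y}; in T'::=T S T c (occurrence 2), T is followed by c with FIRST {c}. Thus FOLLOW(T) = {$, c, x, y}.
FOLLOW(S): in Q::=x S c, S is followed by c with FIRST {c}; in T'::=T S T c, S is followed by T c with FIRST {c, x, y}. Thus FOLLOW(S) = {c, x, y}.
FOLLOW(Q): in T::=Q T, Q is followed by T with FIRST {epsilon, x, y}; in T::=Q T, the suffix after Q is nullable, so FOLLOW(Q) ⊇ FOLLOW(T) = {$, c, x, y}; in S::=Q' x T' Q, the suffix after Q is empty, so FOLLOW(Q) ⊇ FOLLOW(S) = {c, x, y}. Thus FOLLOW(Q) = {$, c, x, y}.
FOLLOW(T'): in T::=y y T', the suffix after T' is empty, so FOLLOW(T') ⊇ FOLLOW(T) = {$, c, x, y}; in S::=Q' x T' Q, T' is followed by Q with FIRST {epsilon, x, y}; in S::=Q' x T' Q, the suffix after T' is nullable, so FOLLOW(T') ⊇ FOLLOW(S) = {c, x, y}. Thus FOLLOW(T') = {$, c, x, y}.
FOLLOW(Q'): in S::=Q' x T' Q, Q' is followed by x T' Q with FIRST {x}. Thus FOLLOW(Q') = {x}.

{$, c, x, y}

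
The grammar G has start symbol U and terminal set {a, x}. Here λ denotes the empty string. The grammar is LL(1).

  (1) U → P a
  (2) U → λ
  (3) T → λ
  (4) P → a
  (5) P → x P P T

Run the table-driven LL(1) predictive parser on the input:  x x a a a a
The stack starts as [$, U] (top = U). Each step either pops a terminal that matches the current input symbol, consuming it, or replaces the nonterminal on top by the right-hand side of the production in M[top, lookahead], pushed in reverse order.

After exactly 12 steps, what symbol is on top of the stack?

      Stack            Input          Action
   1  $ U              x x a a a a $  expand U → P a
   2  $ a P            x x a a a a $  expand P → x P P T
   3  $ a T P P x      x x a a a a $  match x
   4  $ a T P P        x a a a a $    expand P → x P P T
   5  $ a T P T P P x  x a a a a $    match x
   6  $ a T P T P P    a a a a $      expand P → a
   7  $ a T P T P a    a a a a $      match a
   8  $ a T P T P      a a a $        expand P → a
   9  $ a T P T a      a a a $        match a
  10  $ a T P T        a a $          expand T → λ
  11  $ a T P          a a $          expand P → a
  12  $ a T a          a a $          match a
Stack after step 12: $ a T (top = T).

T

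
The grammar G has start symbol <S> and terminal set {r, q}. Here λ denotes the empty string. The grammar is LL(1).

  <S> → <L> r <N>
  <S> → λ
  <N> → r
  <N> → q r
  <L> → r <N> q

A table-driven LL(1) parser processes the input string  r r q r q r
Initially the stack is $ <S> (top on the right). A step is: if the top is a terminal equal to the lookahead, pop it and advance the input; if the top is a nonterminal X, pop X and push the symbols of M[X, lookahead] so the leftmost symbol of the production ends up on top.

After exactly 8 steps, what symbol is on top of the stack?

step 1: stack=$ <S>  input=r r q r q r $  — expand <S> → <L> r <N>
step 2: stack=$ <N> r <L>  input=r r q r q r $  — expand <L> → r <N> q
step 3: stack=$ <N> r q <N> r  input=r r q r q r $  — match r
step 4: stack=$ <N> r q <N>  input=r q r q r $  — expand <N> → r
step 5: stack=$ <N> r q r  input=r q r q r $  — match r
step 6: stack=$ <N> r q  input=q r q r $  — match q
step 7: stack=$ <N> r  input=r q r $  — match r
step 8: stack=$ <N>  input=q r $  — expand <N> → q r
Stack after step 8: $ r q (top = q).

q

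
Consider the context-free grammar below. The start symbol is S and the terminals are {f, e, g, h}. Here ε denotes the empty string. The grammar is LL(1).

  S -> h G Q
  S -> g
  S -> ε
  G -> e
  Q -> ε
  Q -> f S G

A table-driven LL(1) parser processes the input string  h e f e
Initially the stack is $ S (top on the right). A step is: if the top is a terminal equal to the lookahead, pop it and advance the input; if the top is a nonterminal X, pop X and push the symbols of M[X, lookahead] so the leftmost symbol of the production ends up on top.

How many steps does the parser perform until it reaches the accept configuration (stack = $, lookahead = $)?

9

     Stack    Input      Action
  1  $ S      h e f e $  expand S -> h G Q
  2  $ Q G h  h e f e $  match h
  3  $ Q G    e f e $    expand G -> e
  4  $ Q e    e f e $    match e
  5  $ Q      f e $      expand Q -> f S G
  6  $ G S f  f e $      match f
  7  $ G S    e $        expand S -> ε
  8  $ G      e $        expand G -> e
  9  $ e      e $        match e
Accept reached after 9 steps.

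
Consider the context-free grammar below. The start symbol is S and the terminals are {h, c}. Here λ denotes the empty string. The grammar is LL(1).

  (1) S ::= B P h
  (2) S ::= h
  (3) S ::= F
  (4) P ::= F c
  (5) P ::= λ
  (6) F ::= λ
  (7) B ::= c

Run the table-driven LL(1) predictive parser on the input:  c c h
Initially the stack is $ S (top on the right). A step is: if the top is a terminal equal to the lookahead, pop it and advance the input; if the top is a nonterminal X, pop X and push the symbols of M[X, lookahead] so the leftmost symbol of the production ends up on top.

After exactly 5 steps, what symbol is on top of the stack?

c

     Stack    Input    Action
  1  $ S      c c h $  expand S ::= B P h
  2  $ h P B  c c h $  expand B ::= c
  3  $ h P c  c c h $  match c
  4  $ h P    c h $    expand P ::= F c
  5  $ h c F  c h $    expand F ::= λ
Stack after step 5: $ h c (top = c).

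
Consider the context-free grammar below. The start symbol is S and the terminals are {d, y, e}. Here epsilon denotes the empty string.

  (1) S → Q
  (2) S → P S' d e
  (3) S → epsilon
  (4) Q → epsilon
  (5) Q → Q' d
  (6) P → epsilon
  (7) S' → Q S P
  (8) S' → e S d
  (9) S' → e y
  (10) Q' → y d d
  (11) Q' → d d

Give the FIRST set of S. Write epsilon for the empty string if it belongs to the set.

{epsilon, d, e, y}

FIRST(P): from P→epsilon we get {epsilon}. So FIRST(P) = {epsilon}.
FIRST(Q'): from Q'→y d d we get {y}; from Q'→d d we get {d}. So FIRST(Q') = {d, y}.
FIRST(Q): from Q→epsilon we get {epsilon}; from Q→Q' d we get {d, y}. So FIRST(Q) = {epsilon, d, y}.
FIRST(S): from S→Q we get {epsilon, d, y}; from S→P S' d e we get {d, e, y}; from S→epsilon we get {epsilon}. So FIRST(S) = {epsilon, d, e, y}.
FIRST(S'): from S'→Q S P we get {epsilon, d, e, y}; from S'→e S d we get {e}; from S'→e y we get {e}. So FIRST(S') = {epsilon, d, e, y}.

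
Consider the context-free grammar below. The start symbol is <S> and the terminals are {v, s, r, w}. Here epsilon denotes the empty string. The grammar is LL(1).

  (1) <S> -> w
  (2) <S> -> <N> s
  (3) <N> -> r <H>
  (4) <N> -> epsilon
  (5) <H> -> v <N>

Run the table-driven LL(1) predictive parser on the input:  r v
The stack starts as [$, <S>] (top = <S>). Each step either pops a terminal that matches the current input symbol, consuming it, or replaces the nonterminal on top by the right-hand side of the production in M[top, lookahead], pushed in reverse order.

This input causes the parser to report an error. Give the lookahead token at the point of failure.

$

step 1: stack=$ <S>  input=r v $  — expand <S> -> <N> s
step 2: stack=$ s <N>  input=r v $  — expand <N> -> r <H>
step 3: stack=$ s <H> r  input=r v $  — match r
step 4: stack=$ s <H>  input=v $  — expand <H> -> v <N>
step 5: stack=$ s <N> v  input=v $  — match v
step 6: stack=$ s <N>  input=$  — error: M[<N>, $] is empty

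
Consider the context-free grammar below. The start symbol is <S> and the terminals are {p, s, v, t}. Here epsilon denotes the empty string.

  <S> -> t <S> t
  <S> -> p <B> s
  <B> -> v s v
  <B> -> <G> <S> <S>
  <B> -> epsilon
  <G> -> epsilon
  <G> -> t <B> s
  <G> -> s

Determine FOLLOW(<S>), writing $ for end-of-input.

{$, p, s, t}

FIRST(<S>) = {p, t}
FIRST(<G>) = {epsilon, s, t}
FIRST(<B>) = {epsilon, p, s, t, v}  (via <G> <S> <S>)
FOLLOW(<S>) includes $ since <S> is the start symbol.
FOLLOW(<B>): in <S>->p <B> s, <B> is followed by s with FIRST {s}; in <G>->t <B> s, <B> is followed by s with FIRST {s}. Thus FOLLOW(<B>) = {s}.
FOLLOW(<S>): in <S>->t <S> t, <S> is followed by t with FIRST {t}; in <B>-><G> <S> <S> (occurrence 1), <S> is followed by <S> with FIRST {p, t}; in <B>-><G> <S> <S> (occurrence 2), the suffix after <S> is empty, so FOLLOW(<S>) ⊇ FOLLOW(<B>) = {s}. Thus FOLLOW(<S>) = {$, p, s, t}.
FOLLOW(<G>): in <B>-><G> <S> <S>, <G> is followed by <S> <S> with FIRST {p, t}. Thus FOLLOW(<G>) = {p, t}.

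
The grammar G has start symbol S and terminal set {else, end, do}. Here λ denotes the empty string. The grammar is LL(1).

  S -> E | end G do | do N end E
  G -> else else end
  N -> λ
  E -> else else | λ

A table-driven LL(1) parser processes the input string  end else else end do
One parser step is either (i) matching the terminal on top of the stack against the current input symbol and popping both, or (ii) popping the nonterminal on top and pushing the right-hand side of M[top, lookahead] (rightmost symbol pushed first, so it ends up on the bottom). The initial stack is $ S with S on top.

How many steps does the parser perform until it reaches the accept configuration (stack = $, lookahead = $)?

     Stack               Input                   Action
  1  $ S                 end else else end do $  expand S -> end G do
  2  $ do G end          end else else end do $  match end
  3  $ do G              else else end do $      expand G -> else else end
  4  $ do end else else  else else end do $      match else
  5  $ do end else       else end do $           match else
  6  $ do end            end do $                match end
  7  $ do                do $                    match do
Accept reached after 7 steps.

7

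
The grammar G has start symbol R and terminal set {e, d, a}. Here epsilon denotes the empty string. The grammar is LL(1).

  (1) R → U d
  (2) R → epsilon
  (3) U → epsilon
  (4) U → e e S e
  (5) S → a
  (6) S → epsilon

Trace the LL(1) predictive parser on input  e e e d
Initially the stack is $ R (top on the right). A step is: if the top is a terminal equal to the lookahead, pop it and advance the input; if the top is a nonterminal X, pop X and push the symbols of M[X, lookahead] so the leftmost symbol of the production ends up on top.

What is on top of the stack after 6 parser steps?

step 1: stack=$ R  input=e e e d $  — expand R → U d
step 2: stack=$ d U  input=e e e d $  — expand U → e e S e
step 3: stack=$ d e S e e  input=e e e d $  — match e
step 4: stack=$ d e S e  input=e e d $  — match e
step 5: stack=$ d e S  input=e d $  — expand S → epsilon
step 6: stack=$ d e  input=e d $  — match e
Stack after step 6: $ d (top = d).

d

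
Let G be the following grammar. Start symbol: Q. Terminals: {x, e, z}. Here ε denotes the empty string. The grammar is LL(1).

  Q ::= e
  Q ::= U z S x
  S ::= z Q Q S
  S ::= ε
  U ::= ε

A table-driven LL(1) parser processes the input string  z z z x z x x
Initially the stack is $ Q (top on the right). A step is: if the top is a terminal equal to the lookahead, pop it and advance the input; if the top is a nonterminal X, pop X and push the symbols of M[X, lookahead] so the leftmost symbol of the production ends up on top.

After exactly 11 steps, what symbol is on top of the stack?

U

step 1: stack=$ Q  input=z z z x z x x $  — expand Q ::= U z S x
step 2: stack=$ x S z U  input=z z z x z x x $  — expand U ::= ε
step 3: stack=$ x S z  input=z z z x z x x $  — match z
step 4: stack=$ x S  input=z z x z x x $  — expand S ::= z Q Q S
step 5: stack=$ x S Q Q z  input=z z x z x x $  — match z
step 6: stack=$ x S Q Q  input=z x z x x $  — expand Q ::= U z S x
step 7: stack=$ x S Q x S z U  input=z x z x x $  — expand U ::= ε
step 8: stack=$ x S Q x S z  input=z x z x x $  — match z
step 9: stack=$ x S Q x S  input=x z x x $  — expand S ::= ε
step 10: stack=$ x S Q x  input=x z x x $  — match x
step 11: stack=$ x S Q  input=z x x $  — expand Q ::= U z S x
Stack after step 11: $ x S x S z U (top = U).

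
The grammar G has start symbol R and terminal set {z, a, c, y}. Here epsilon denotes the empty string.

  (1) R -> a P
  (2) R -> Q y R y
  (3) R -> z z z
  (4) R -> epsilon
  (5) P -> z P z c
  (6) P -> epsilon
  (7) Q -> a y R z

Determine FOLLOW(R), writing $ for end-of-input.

{$, y, z}

FIRST(P): from P->z P z c we get {z}; from P->epsilon we get {epsilon}. So FIRST(P) = {epsilon, z}.
FIRST(Q): from Q->a y R z we get {a}. So FIRST(Q) = {a}.
FIRST(R): from R->a P we get {a}; from R->Q y R y we get {a}; from R->z z z we get {z}; from R->epsilon we get {epsilon}. So FIRST(R) = {epsilon, a, z}.
FOLLOW(R) includes $ since R is the start symbol.
FOLLOW(R): in R->Q y R y, R is followed by y with FIRST {y}; in Q->a y R z, R is followed by z with FIRST {z}. Thus FOLLOW(R) = {$, y, z}.
FOLLOW(P): in R->a P, the suffix after P is empty, so FOLLOW(P) ⊇ FOLLOW(R) = {$, y, z}; in P->z P z c, P is followed by z c with FIRST {z}. Thus FOLLOW(P) = {$, y, z}.
FOLLOW(Q): in R->Q y R y, Q is followed by y R y with FIRST {y}. Thus FOLLOW(Q) = {y}.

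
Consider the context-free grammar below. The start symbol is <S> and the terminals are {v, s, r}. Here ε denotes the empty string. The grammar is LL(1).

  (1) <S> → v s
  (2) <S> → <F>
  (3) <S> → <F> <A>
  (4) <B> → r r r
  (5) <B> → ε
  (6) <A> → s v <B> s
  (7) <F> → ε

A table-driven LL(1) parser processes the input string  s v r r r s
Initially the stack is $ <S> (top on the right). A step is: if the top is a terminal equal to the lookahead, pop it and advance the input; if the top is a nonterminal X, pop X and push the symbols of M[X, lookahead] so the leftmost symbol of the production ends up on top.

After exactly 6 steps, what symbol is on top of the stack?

step 1: stack=$ <S>  input=s v r r r s $  — expand <S> → <F> <A>
step 2: stack=$ <A> <F>  input=s v r r r s $  — expand <F> → ε
step 3: stack=$ <A>  input=s v r r r s $  — expand <A> → s v <B> s
step 4: stack=$ s <B> v s  input=s v r r r s $  — match s
step 5: stack=$ s <B> v  input=v r r r s $  — match v
step 6: stack=$ s <B>  input=r r r s $  — expand <B> → r r r
Stack after step 6: $ s r r r (top = r).

r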